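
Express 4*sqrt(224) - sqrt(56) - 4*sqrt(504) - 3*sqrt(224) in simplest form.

-22*sqrt(14)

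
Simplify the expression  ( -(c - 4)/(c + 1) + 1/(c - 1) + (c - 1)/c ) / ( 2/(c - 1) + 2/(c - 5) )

Numerator: -(c - 4)/(c + 1) + 1/(c - 1) + (c - 1)/c = (5*c^2 - 4*c + 1)/(c^3 - c)
Denominator: 2/(c - 1) + 2/(c - 5) = (4*c - 12)/(c^2 - 6*c + 5)
Divide: ((5*c^2 - 4*c + 1)/(c^3 - c)) · ((c^2 - 6*c + 5)/(4*c - 12)) = (5*c^3 - 29*c^2 + 21*c - 5)/(4*c^3 - 8*c^2 - 12*c)

(5*c^3 - 29*c^2 + 21*c - 5)/(4*c^3 - 8*c^2 - 12*c)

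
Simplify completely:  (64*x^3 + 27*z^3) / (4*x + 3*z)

Factor as (a+b)(a^2-ab+b^2) with a=(4*x), b=(3*z).

16*x^2 - 12*x*z + 9*z^2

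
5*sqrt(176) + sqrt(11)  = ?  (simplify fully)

5*sqrt(176) = 20*sqrt(11); sqrt(11) = sqrt(11)
Combine: (20 + 1)·sqrt(11) = 21*sqrt(11)

21*sqrt(11)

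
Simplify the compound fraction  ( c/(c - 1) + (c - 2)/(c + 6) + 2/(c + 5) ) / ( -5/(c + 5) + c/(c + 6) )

Numerator: c/(c - 1) + (c - 2)/(c + 6) + 2/(c + 5) = (2*c**3 + 15*c**2 + 27*c - 2)/(c**3 + 10*c**2 + 19*c - 30)
Denominator: -5/(c + 5) + c/(c + 6) = (c**2 - 30)/(c**2 + 11*c + 30)
Divide: ((2*c**3 + 15*c**2 + 27*c - 2)/(c**3 + 10*c**2 + 19*c - 30)) · ((c**2 + 11*c + 30)/(c**2 - 30)) = (2*c**3 + 15*c**2 + 27*c - 2)/(c**3 - c**2 - 30*c + 30)

(2*c**3 + 15*c**2 + 27*c - 2)/(c**3 - c**2 - 30*c + 30)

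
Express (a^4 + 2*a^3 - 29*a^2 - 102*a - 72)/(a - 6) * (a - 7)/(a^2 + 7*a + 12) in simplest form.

a^2 - 6*a - 7

Factor: a^4 + 2*a^3 - 29*a^2 - 102*a - 72 = (a + 4)*(a + 1)*(a + 3)*(a - 6);  a^2 + 7*a + 12 = (a + 3)*(a + 4)
Cancel the common factors (a - 6), (a + 3), (a + 4).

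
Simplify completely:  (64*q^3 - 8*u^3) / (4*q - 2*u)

Apply the difference-of-cubes factorisation and cancel (4*q - 2*u).

16*q^2 + 8*q*u + 4*u^2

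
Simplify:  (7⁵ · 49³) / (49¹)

7^9

7⁵ = 7^5; 49³ = 7^6; 49¹ = 7^2
Combine exponents: 7^9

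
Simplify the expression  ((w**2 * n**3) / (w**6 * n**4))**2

1/(n**2*w**8)

Inside the bracket: (w**-4) * (n**-1)
Raise to the power 2: (w**-8) * (n**-2)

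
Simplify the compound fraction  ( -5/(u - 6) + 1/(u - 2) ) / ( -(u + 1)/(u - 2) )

(4*u - 4)/(u^2 - 5*u - 6)

Numerator: -5/(u - 6) + 1/(u - 2) = (-4*u + 4)/(u^2 - 8*u + 12)
Denominator: -(u + 1)/(u - 2) = (-u - 1)/(u - 2)
Divide: ((-4*u + 4)/(u^2 - 8*u + 12)) · ((u - 2)/(-u - 1)) = (4*u - 4)/(u^2 - 5*u - 6)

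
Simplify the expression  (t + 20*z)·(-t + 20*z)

-t² + 400*z²

Product of conjugates: (P+Q)(P-Q) = P^2 - Q^2.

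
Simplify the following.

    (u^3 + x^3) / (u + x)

u^2 - u*x + x^2

Factor as (a+b)(a^2-ab+b^2) with a=x, b=u.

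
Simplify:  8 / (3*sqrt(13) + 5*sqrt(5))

Multiply numerator and denominator by -5*sqrt(5) + 3*sqrt(13).
Denominator becomes -8; numerator becomes -40*sqrt(5) + 24*sqrt(13).

-3*sqrt(13) + 5*sqrt(5)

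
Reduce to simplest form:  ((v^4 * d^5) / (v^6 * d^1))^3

Inside the bracket: (v^-2) * d^4
Raise to the power 3: (v^-6) * d^12

d^12/v^6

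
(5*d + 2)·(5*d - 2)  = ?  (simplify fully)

25*d² - 4

Difference of squares with P = 5*d, Q = 2.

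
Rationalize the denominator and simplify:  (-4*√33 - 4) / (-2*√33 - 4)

Multiply numerator and denominator by -4 + 2*√33.
Denominator becomes -116; numerator becomes -248 + 8*√33.

(-2*√33 + 62)/29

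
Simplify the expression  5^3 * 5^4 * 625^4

5^3 = 5^3; 5^4 = 5^4; 625^4 = 5^16
Combine exponents: 5^23

5^23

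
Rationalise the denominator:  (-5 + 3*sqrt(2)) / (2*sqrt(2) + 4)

Multiply numerator and denominator by -2*sqrt(2) + 4.
Denominator becomes 8; numerator becomes -32 + 22*sqrt(2).

(-16 + 11*sqrt(2))/4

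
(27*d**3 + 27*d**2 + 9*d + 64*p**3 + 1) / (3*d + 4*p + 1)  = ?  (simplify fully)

9*d**2 - 12*d*p + 6*d + 16*p**2 - 4*p + 1

Apply the sum-of-cubes factorisation and cancel (3*d + 4*p + 1).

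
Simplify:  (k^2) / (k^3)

1/k

Quotient: (k^-1)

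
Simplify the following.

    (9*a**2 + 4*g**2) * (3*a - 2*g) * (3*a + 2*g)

Telescope via difference of squares: ((3*a)+(2*g))((3*a)-(2*g)) = 9*a**2 - 4*g**2, then repeat with the next factor.

81*a**4 - 16*g**4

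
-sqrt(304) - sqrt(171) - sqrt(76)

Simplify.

sqrt(304) = 4*sqrt(19); sqrt(171) = 3*sqrt(19); sqrt(76) = 2*sqrt(19)
Combine: (-4 - 3 - 2)·sqrt(19) = -9*sqrt(19)

-9*sqrt(19)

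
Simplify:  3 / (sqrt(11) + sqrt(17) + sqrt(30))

Group as (sqrt(11) + sqrt(17)) + sqrt(30); multiply by (sqrt(11) + sqrt(17)) - sqrt(30), then rationalise the remaining surd.

(-sqrt(5610) - sqrt(30) + 12*sqrt(17) + 18*sqrt(11))/124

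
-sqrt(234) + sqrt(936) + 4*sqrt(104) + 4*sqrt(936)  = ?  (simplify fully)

35*sqrt(26)

sqrt(234) = 3*sqrt(26); sqrt(936) = 6*sqrt(26); 4*sqrt(104) = 8*sqrt(26); 4*sqrt(936) = 24*sqrt(26)
Combine: (-3 + 6 + 8 + 24)·sqrt(26) = 35*sqrt(26)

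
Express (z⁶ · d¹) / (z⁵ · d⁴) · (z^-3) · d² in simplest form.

1/(d*z²)

Quotient: z¹ · (d^-3)
Multiply by (z^-3) · d²: add exponents.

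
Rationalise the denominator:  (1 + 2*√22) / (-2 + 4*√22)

(4*√22 + 89)/174

Multiply numerator and denominator by -4*√22 - 2.
Denominator becomes -348; numerator becomes -178 - 8*√22.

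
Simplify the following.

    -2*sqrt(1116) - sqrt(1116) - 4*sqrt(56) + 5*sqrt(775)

-8*sqrt(14) + 7*sqrt(31)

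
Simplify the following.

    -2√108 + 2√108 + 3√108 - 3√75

2√108 = 12*√3; 2√108 = 12*√3; 3√108 = 18*√3; 3√75 = 15*√3
Combine: (-12 + 12 + 18 - 15)·√3 = 3*√3

3*√3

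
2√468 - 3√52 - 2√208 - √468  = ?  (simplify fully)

2√468 = 12*√13; 3√52 = 6*√13; 2√208 = 8*√13; √468 = 6*√13
Combine: (12 - 6 - 8 - 6)·√13 = -8*√13

-8*√13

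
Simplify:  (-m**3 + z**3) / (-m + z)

z**3 - m**3 = (-m + z)(m**2 + m*z + z**2).

m**2 + m*z + z**2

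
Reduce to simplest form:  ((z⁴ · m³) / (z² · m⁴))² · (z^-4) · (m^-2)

Inside the bracket: z² · (m^-1)
Raise to the power 2: z⁴ · (m^-2)
Multiply by (z^-4) · (m^-2): add exponents.

m^(-4)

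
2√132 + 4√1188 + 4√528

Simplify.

44*√33

2√132 = 4*√33; 4√1188 = 24*√33; 4√528 = 16*√33
Combine: (4 + 24 + 16)·√33 = 44*√33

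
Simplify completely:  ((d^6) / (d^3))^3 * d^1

Inside the bracket: d^3
Raise to the power 3: d^9
Multiply by d^1: add exponents.

d^10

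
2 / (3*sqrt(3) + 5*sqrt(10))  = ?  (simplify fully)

(-6*sqrt(3) + 10*sqrt(10))/223

Multiply numerator and denominator by -3*sqrt(3) + 5*sqrt(10).
Denominator becomes 223; numerator becomes -6*sqrt(3) + 10*sqrt(10).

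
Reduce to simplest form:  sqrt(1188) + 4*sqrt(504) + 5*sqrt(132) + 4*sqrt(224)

sqrt(1188) = 6*sqrt(33); 4*sqrt(504) = 24*sqrt(14); 5*sqrt(132) = 10*sqrt(33); 4*sqrt(224) = 16*sqrt(14)

16*sqrt(33) + 40*sqrt(14)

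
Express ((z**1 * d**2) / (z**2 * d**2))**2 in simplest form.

Inside the bracket: (z**-1)
Raise to the power 2: (z**-2)

z**(-2)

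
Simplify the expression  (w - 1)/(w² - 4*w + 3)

1/(w - 3)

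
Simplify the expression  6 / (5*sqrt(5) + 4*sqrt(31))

(-30*sqrt(5) + 24*sqrt(31))/371

Multiply numerator and denominator by -5*sqrt(5) + 4*sqrt(31).
Denominator becomes 371; numerator becomes -30*sqrt(5) + 24*sqrt(31).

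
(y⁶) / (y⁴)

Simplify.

y²

Quotient: y²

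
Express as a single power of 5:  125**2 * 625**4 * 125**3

5**31

125**2 = 5**6; 625**4 = 5**16; 125**3 = 5**9
Combine exponents: 5**31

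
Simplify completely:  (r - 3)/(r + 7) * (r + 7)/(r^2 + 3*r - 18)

Factor: r^2 + 3*r - 18 = (r + 6)*(r - 3)
Cancel the common factors (r + 7), (r - 3).

1/(r + 6)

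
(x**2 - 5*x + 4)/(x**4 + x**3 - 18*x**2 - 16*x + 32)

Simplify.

Factor: x**2 - 5*x + 4 = (x - 4)*(x - 1);  x**4 + x**3 - 18*x**2 - 16*x + 32 = (x + 2)*(x + 4)*(x - 4)*(x - 1)
Cancel the common factors (x - 1), (x - 4).

1/(x**2 + 6*x + 8)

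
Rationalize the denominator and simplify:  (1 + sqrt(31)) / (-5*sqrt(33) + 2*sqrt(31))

(-5*sqrt(1023) - 62 - 5*sqrt(33) - 2*sqrt(31))/701

Multiply numerator and denominator by 2*sqrt(31) + 5*sqrt(33).
Denominator becomes -701; numerator becomes 2*sqrt(31) + 5*sqrt(33) + 62 + 5*sqrt(1023).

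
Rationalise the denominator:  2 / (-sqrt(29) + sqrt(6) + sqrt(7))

Group as (sqrt(6) + sqrt(7)) - sqrt(29); multiply by (sqrt(6) + sqrt(7)) + sqrt(29), then rationalise the remaining surd.

(-8*sqrt(29) - 14*sqrt(7) - 15*sqrt(6) - sqrt(1218))/22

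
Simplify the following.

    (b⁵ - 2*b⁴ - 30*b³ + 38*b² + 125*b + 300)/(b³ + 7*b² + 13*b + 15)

b² - 9*b + 20

Factor: b⁵ - 2*b⁴ - 30*b³ + 38*b² + 125*b + 300 = (b - 4)·(b + 5)·(b² + 2*b + 3)·(b - 5);  b³ + 7*b² + 13*b + 15 = (b + 5)·(b² + 2*b + 3)
Cancel the common factors (b² + 2*b + 3), (b + 5).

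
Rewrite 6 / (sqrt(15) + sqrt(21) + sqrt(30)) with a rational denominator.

Group as (sqrt(15) + sqrt(30)) + sqrt(21); multiply by (sqrt(15) + sqrt(30)) - sqrt(21), then rationalise the remaining surd.

(-5*sqrt(42) + sqrt(30) + 4*sqrt(21) + 6*sqrt(15))/34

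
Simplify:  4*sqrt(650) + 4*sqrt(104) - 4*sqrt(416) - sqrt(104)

10*sqrt(26)

4*sqrt(650) = 20*sqrt(26); 4*sqrt(104) = 8*sqrt(26); 4*sqrt(416) = 16*sqrt(26); sqrt(104) = 2*sqrt(26)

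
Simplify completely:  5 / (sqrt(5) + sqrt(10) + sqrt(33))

(-70*sqrt(10) - 95*sqrt(5) + 25*sqrt(66) + 45*sqrt(33))/62

Group as (sqrt(10) + sqrt(33)) + sqrt(5); multiply by (sqrt(10) + sqrt(33)) - sqrt(5), then rationalise the remaining surd.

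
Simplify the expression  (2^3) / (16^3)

2^(-9)

2^3 = 2^3; 16^3 = 2^12
Combine exponents: 2^(-9)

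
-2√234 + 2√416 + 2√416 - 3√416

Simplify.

-2*√26

2√234 = 6*√26; 2√416 = 8*√26; 2√416 = 8*√26; 3√416 = 12*√26
Combine: (-6 + 8 + 8 - 12)·√26 = -2*√26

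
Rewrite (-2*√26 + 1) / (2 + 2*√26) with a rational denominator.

(-53 + 3*√26)/50

Multiply numerator and denominator by -2*√26 + 2.
Denominator becomes -100; numerator becomes -6*√26 + 106.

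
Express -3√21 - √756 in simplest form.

-9*√21

3√21 = 3*√21; √756 = 6*√21
Combine: (-3 - 6)·√21 = -9*√21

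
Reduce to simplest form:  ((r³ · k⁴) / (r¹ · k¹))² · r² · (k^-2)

Inside the bracket: r² · k³
Raise to the power 2: r⁴ · k⁶
Multiply by r² · (k^-2): add exponents.

k⁴*r⁶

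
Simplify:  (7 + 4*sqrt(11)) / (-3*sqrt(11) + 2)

(-146 - 29*sqrt(11))/95

Multiply numerator and denominator by 2 + 3*sqrt(11).
Denominator becomes -95; numerator becomes 29*sqrt(11) + 146.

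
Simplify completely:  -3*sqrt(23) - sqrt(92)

-5*sqrt(23)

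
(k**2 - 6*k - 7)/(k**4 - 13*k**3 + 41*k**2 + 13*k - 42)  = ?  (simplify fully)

1/(k**2 - 7*k + 6)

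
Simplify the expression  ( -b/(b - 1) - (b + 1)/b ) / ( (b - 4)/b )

(-2*b^2 + 1)/(b^2 - 5*b + 4)

Numerator: -b/(b - 1) - (b + 1)/b = (-2*b^2 + 1)/(b^2 - b)
Denominator: (b - 4)/b = (b - 4)/b
Divide: ((-2*b^2 + 1)/(b^2 - b)) · (b/(b - 4)) = (-2*b^2 + 1)/(b^2 - 5*b + 4)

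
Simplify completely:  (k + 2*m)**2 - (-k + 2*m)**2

Only the odd-power cross terms survive.

8*k*m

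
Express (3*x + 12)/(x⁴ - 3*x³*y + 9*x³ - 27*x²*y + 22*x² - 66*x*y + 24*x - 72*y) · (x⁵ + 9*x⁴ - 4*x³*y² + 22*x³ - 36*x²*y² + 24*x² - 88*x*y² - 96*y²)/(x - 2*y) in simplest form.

(3*x² + 6*x*y + 12*x + 24*y)/(x - 3*y)

Factor: 3*x + 12 = 3·(x + 4);  x⁴ - 3*x³*y + 9*x³ - 27*x²*y + 22*x² - 66*x*y + 24*x - 72*y = (x² + 3*x + 4)·(x - 3*y)·(x + 6);  x⁵ + 9*x⁴ - 4*x³*y² + 22*x³ - 36*x²*y² + 24*x² - 88*x*y² - 96*y² = (x + 2*y)·(x² + 3*x + 4)·(x + 6)·(x - 2*y)
Cancel the common factors (x² + 3*x + 4), (x - 2*y), (x + 6).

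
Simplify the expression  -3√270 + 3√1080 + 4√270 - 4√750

3√270 = 9*√30; 3√1080 = 18*√30; 4√270 = 12*√30; 4√750 = 20*√30
Combine: (-9 + 18 + 12 - 20)·√30 = √30

√30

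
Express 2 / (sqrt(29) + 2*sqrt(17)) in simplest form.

Multiply numerator and denominator by -sqrt(29) + 2*sqrt(17).
Denominator becomes 39; numerator becomes -2*sqrt(29) + 4*sqrt(17).

(-2*sqrt(29) + 4*sqrt(17))/39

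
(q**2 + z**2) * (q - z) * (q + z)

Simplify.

(q+z)(q-z) = q**2 - z**2; continue pairing.

q**4 - z**4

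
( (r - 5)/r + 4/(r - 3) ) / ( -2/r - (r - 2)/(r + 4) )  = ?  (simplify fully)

(-r**3 + r - 60)/(r**3 - 3*r**2 + 8*r - 24)

Numerator: (r - 5)/r + 4/(r - 3) = (r**2 - 4*r + 15)/(r**2 - 3*r)
Denominator: -2/r - (r - 2)/(r + 4) = (-r**2 - 8)/(r**2 + 4*r)
Divide: ((r**2 - 4*r + 15)/(r**2 - 3*r)) · ((r**2 + 4*r)/(-r**2 - 8)) = (-r**3 + r - 60)/(r**3 - 3*r**2 + 8*r - 24)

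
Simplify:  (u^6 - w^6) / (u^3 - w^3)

u^6 - w^6 factors as (u - w)*(u + w)*(u^2 - u*w + w^2)*(u^2 + u*w + w^2).

u^3 + w^3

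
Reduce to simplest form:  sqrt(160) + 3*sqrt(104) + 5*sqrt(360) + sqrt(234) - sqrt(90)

9*sqrt(26) + 31*sqrt(10)

sqrt(160) = 4*sqrt(10); 3*sqrt(104) = 6*sqrt(26); 5*sqrt(360) = 30*sqrt(10); sqrt(234) = 3*sqrt(26); sqrt(90) = 3*sqrt(10)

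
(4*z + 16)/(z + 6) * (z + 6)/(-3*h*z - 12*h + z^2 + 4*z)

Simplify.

4/(-3*h + z)

Factor: 4*z + 16 = 4*(z + 4);  -3*h*z - 12*h + z^2 + 4*z = (z + 4)*(-3*h + z)
Cancel the common factors (z + 4), (z + 6).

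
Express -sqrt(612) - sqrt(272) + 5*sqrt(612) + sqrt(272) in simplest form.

24*sqrt(17)

sqrt(612) = 6*sqrt(17); sqrt(272) = 4*sqrt(17); 5*sqrt(612) = 30*sqrt(17); sqrt(272) = 4*sqrt(17)
Combine: (-6 - 4 + 30 + 4)·sqrt(17) = 24*sqrt(17)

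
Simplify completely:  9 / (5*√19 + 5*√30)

Multiply numerator and denominator by -5*√30 + 5*√19.
Denominator becomes -275; numerator becomes -45*√30 + 45*√19.

(-9*√19 + 9*√30)/55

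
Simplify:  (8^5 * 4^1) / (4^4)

2^9

8^5 = 2^15; 4^1 = 2^2; 4^4 = 2^8
Combine exponents: 2^9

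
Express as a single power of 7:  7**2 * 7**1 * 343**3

7**12

7**2 = 7**2; 7**1 = 7**1; 343**3 = 7**9
Combine exponents: 7**12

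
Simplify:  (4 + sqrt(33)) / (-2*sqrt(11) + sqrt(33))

Multiply numerator and denominator by sqrt(33) + 2*sqrt(11).
Denominator becomes -11; numerator becomes 4*sqrt(33) + 8*sqrt(11) + 33 + 22*sqrt(3).

(-22*sqrt(3) - 33 - 8*sqrt(11) - 4*sqrt(33))/11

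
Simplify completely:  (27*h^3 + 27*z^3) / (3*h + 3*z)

Apply the sum-of-cubes factorisation and cancel (3*h + 3*z).

9*h^2 - 9*h*z + 9*z^2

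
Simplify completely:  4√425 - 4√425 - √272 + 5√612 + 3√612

4√425 = 20*√17; 4√425 = 20*√17; √272 = 4*√17; 5√612 = 30*√17; 3√612 = 18*√17
Combine: (20 - 20 - 4 + 30 + 18)·√17 = 44*√17

44*√17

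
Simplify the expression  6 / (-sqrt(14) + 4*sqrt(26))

(sqrt(14) + 4*sqrt(26))/67

Multiply numerator and denominator by sqrt(14) + 4*sqrt(26).
Denominator becomes 402; numerator becomes 6*sqrt(14) + 24*sqrt(26).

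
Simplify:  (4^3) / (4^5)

4^3 = 2^6; 4^5 = 2^10
Combine exponents: 2^(-4)

2^(-4)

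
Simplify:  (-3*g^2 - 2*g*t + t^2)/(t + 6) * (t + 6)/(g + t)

Factor: -3*g^2 - 2*g*t + t^2 = (-3*g + t)*(g + t)
Cancel the common factors (t + 6), (g + t).

-3*g + t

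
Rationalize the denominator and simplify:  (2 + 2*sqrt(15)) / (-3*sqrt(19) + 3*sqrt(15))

Multiply numerator and denominator by 3*sqrt(15) + 3*sqrt(19).
Denominator becomes -36; numerator becomes 6*sqrt(15) + 6*sqrt(19) + 90 + 6*sqrt(285).

(-sqrt(285) - 15 - sqrt(19) - sqrt(15))/6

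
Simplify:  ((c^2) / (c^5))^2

Inside the bracket: (c^-3)
Raise to the power 2: (c^-6)

c^(-6)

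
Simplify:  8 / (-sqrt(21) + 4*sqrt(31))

Multiply numerator and denominator by sqrt(21) + 4*sqrt(31).
Denominator becomes 475; numerator becomes 8*sqrt(21) + 32*sqrt(31).

(8*sqrt(21) + 32*sqrt(31))/475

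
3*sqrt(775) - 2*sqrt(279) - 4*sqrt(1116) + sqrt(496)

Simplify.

-11*sqrt(31)

3*sqrt(775) = 15*sqrt(31); 2*sqrt(279) = 6*sqrt(31); 4*sqrt(1116) = 24*sqrt(31); sqrt(496) = 4*sqrt(31)
Combine: (15 - 6 - 24 + 4)·sqrt(31) = -11*sqrt(31)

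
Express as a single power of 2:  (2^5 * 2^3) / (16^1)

2^4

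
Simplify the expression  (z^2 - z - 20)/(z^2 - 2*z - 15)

(z + 4)/(z + 3)

Factor: z^2 - z - 20 = (z + 4)*(z - 5);  z^2 - 2*z - 15 = (z + 3)*(z - 5)
Cancel the common factor (z - 5).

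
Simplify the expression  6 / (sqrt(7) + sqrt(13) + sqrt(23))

Group as (sqrt(7) + sqrt(13)) + sqrt(23); multiply by (sqrt(7) + sqrt(13)) - sqrt(23), then rationalise the remaining surd.

(-12*sqrt(2093) - 18*sqrt(23) + 102*sqrt(13) + 174*sqrt(7))/355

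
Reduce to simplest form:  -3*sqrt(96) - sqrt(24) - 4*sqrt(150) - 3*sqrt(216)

3*sqrt(96) = 12*sqrt(6); sqrt(24) = 2*sqrt(6); 4*sqrt(150) = 20*sqrt(6); 3*sqrt(216) = 18*sqrt(6)
Combine: (-12 - 2 - 20 - 18)·sqrt(6) = -52*sqrt(6)

-52*sqrt(6)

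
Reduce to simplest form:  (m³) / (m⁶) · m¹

Quotient: (m^-3)
Multiply by m¹: add exponents.

m^(-2)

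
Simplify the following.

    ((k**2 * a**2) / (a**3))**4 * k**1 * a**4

k**9

Inside the bracket: k**2 * (a**-1)
Raise to the power 4: k**8 * (a**-4)
Multiply by k**1 * a**4: add exponents.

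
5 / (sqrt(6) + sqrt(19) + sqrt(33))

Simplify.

Group as (sqrt(6) + sqrt(33)) + sqrt(19); multiply by (sqrt(6) + sqrt(33)) - sqrt(19), then rationalise the remaining surd.

(-15*sqrt(418) - 20*sqrt(33) + 50*sqrt(19) + 115*sqrt(6))/196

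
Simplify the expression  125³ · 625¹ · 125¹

5^16

125³ = 5^9; 625¹ = 5^4; 125¹ = 5^3
Combine exponents: 5^16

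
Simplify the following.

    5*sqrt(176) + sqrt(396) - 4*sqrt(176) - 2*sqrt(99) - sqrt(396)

-2*sqrt(11)

5*sqrt(176) = 20*sqrt(11); sqrt(396) = 6*sqrt(11); 4*sqrt(176) = 16*sqrt(11); 2*sqrt(99) = 6*sqrt(11); sqrt(396) = 6*sqrt(11)
Combine: (20 + 6 - 16 - 6 - 6)·sqrt(11) = -2*sqrt(11)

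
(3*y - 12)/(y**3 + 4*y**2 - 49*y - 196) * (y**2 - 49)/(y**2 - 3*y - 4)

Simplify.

Factor: 3*y - 12 = 3*(y - 4);  y**3 + 4*y**2 - 49*y - 196 = (y + 7)*(y - 7)*(y + 4);  y**2 - 49 = (y - 7)*(y + 7);  y**2 - 3*y - 4 = (y + 1)*(y - 4)
Cancel the common factors (y - 4), (y + 7), (y - 7).

3/(y**2 + 5*y + 4)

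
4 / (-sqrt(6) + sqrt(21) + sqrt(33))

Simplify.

Group as (sqrt(21) + sqrt(33)) - sqrt(6); multiply by (sqrt(21) + sqrt(33)) + sqrt(6), then rationalise the remaining surd.

(-16*sqrt(6) - 2*sqrt(33) + 6*sqrt(21) + 2*sqrt(462))/39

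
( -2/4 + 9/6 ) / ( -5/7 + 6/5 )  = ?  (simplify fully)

Numerator: -2/4 + 9/6 = 1
Denominator: -5/7 + 6/5 = 17/35
Divide: (1) · (35/17) = 35/17

35/17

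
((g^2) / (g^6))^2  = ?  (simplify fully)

Inside the bracket: (g^-4)
Raise to the power 2: (g^-8)

g^(-8)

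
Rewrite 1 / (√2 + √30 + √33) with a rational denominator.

(-12*√55 - √33 + 5*√30 + 61*√2)/239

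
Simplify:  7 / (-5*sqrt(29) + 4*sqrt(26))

Multiply numerator and denominator by 4*sqrt(26) + 5*sqrt(29).
Denominator becomes -309; numerator becomes 28*sqrt(26) + 35*sqrt(29).

(-35*sqrt(29) - 28*sqrt(26))/309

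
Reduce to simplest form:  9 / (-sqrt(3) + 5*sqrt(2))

(9*sqrt(3) + 45*sqrt(2))/47

Multiply numerator and denominator by sqrt(3) + 5*sqrt(2).
Denominator becomes 47; numerator becomes 9*sqrt(3) + 45*sqrt(2).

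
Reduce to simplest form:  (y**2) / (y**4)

y**(-2)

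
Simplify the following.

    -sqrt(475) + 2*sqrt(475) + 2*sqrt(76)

9*sqrt(19)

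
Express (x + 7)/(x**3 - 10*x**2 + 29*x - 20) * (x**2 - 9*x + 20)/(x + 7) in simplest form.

1/(x - 1)

Factor: x**3 - 10*x**2 + 29*x - 20 = (x - 1)*(x - 4)*(x - 5);  x**2 - 9*x + 20 = (x - 4)*(x - 5)
Cancel the common factors (x - 4), (x - 5), (x + 7).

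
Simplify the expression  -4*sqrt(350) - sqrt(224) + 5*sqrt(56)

-14*sqrt(14)

4*sqrt(350) = 20*sqrt(14); sqrt(224) = 4*sqrt(14); 5*sqrt(56) = 10*sqrt(14)
Combine: (-20 - 4 + 10)·sqrt(14) = -14*sqrt(14)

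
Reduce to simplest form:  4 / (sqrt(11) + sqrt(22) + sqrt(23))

(-22*sqrt(46) + 10*sqrt(23) + 12*sqrt(22) + 34*sqrt(11))/217

Group as (sqrt(22) + sqrt(23)) + sqrt(11); multiply by (sqrt(22) + sqrt(23)) - sqrt(11), then rationalise the remaining surd.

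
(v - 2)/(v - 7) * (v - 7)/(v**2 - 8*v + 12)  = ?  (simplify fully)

1/(v - 6)

Factor: v**2 - 8*v + 12 = (v - 2)*(v - 6)
Cancel the common factors (v - 2), (v - 7).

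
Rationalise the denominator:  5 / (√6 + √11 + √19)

(-√1254 - √19 + 7*√11 + 12*√6)/26

Group as (√6 + √11) + √19; multiply by (√6 + √11) - √19, then rationalise the remaining surd.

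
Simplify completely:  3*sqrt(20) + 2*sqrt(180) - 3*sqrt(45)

9*sqrt(5)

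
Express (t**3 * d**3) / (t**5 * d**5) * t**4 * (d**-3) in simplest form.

Quotient: (t**-2) * (d**-2)
Multiply by t**4 * (d**-3): add exponents.

t**2/d**5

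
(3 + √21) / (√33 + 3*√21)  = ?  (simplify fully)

Multiply numerator and denominator by -√33 + 3*√21.
Denominator becomes 156; numerator becomes -3*√77 - 3*√33 + 9*√21 + 63.

(-√77 - √33 + 3*√21 + 21)/52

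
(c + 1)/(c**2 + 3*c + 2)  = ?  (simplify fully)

1/(c + 2)

Factor: c**2 + 3*c + 2 = (c + 2)*(c + 1)
Cancel the common factor (c + 1).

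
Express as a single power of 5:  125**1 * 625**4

125**1 = 5**3; 625**4 = 5**16
Combine exponents: 5**19

5**19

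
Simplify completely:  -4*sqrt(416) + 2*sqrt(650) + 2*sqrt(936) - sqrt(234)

4*sqrt(416) = 16*sqrt(26); 2*sqrt(650) = 10*sqrt(26); 2*sqrt(936) = 12*sqrt(26); sqrt(234) = 3*sqrt(26)
Combine: (-16 + 10 + 12 - 3)·sqrt(26) = 3*sqrt(26)

3*sqrt(26)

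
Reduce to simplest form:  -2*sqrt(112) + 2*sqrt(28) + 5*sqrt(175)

21*sqrt(7)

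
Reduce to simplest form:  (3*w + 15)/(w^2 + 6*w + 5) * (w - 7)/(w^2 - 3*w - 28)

Factor: 3*w + 15 = 3*(w + 5);  w^2 + 6*w + 5 = (w + 5)*(w + 1);  w^2 - 3*w - 28 = (w - 7)*(w + 4)
Cancel the common factors (w - 7), (w + 5).

3/(w^2 + 5*w + 4)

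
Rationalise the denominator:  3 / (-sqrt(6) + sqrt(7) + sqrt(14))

Group as (sqrt(7) + sqrt(14)) - sqrt(6); multiply by (sqrt(7) + sqrt(14)) + sqrt(6), then rationalise the remaining surd.

(-45*sqrt(6) - 3*sqrt(14) + 39*sqrt(7) + 84*sqrt(3))/167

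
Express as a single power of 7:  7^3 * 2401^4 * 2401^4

7^35

7^3 = 7^3; 2401^4 = 7^16; 2401^4 = 7^16
Combine exponents: 7^35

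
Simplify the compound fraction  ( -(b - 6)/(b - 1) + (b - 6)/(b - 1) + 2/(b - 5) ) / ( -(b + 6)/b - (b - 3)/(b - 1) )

Numerator: -(b - 6)/(b - 1) + (b - 6)/(b - 1) + 2/(b - 5) = 2/(b - 5)
Denominator: -(b + 6)/b - (b - 3)/(b - 1) = (-2*b² - 2*b + 6)/(b² - b)
Divide: (2/(b - 5)) · ((b² - b)/(-2*b² - 2*b + 6)) = (-b² + b)/(b³ - 4*b² - 8*b + 15)

(-b² + b)/(b³ - 4*b² - 8*b + 15)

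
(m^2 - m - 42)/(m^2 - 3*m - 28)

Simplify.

Factor: m^2 - m - 42 = (m - 7)*(m + 6);  m^2 - 3*m - 28 = (m + 4)*(m - 7)
Cancel the common factor (m - 7).

(m + 6)/(m + 4)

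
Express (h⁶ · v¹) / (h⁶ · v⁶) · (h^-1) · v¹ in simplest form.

Quotient: (v^-5)
Multiply by (h^-1) · v¹: add exponents.

1/(h*v⁴)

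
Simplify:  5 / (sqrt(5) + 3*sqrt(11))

(-5*sqrt(5) + 15*sqrt(11))/94

Multiply numerator and denominator by -sqrt(5) + 3*sqrt(11).
Denominator becomes 94; numerator becomes -5*sqrt(5) + 15*sqrt(11).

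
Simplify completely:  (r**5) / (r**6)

1/r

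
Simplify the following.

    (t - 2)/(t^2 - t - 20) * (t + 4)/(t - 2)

1/(t - 5)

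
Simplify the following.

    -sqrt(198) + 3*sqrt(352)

9*sqrt(22)

sqrt(198) = 3*sqrt(22); 3*sqrt(352) = 12*sqrt(22)
Combine: (-3 + 12)·sqrt(22) = 9*sqrt(22)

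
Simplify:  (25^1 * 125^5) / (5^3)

25^1 = 5^2; 125^5 = 5^15; 5^3 = 5^3
Combine exponents: 5^14

5^14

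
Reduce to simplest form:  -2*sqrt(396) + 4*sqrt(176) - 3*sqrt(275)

-11*sqrt(11)

2*sqrt(396) = 12*sqrt(11); 4*sqrt(176) = 16*sqrt(11); 3*sqrt(275) = 15*sqrt(11)
Combine: (-12 + 16 - 15)·sqrt(11) = -11*sqrt(11)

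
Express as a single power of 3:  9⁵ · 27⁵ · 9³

9⁵ = 3^10; 27⁵ = 3^15; 9³ = 3^6
Combine exponents: 3^31

3^31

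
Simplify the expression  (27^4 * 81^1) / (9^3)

3^10

27^4 = 3^12; 81^1 = 3^4; 9^3 = 3^6
Combine exponents: 3^10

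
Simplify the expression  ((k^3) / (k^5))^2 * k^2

k^(-2)

Inside the bracket: (k^-2)
Raise to the power 2: (k^-4)
Multiply by k^2: add exponents.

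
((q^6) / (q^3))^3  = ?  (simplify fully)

Inside the bracket: q^3
Raise to the power 3: q^9

q^9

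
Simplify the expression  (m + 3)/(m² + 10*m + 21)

1/(m + 7)

Factor: m² + 10*m + 21 = (m + 3)·(m + 7)
Cancel the common factor (m + 3).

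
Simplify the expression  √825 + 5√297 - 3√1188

2*√33

√825 = 5*√33; 5√297 = 15*√33; 3√1188 = 18*√33
Combine: (5 + 15 - 18)·√33 = 2*√33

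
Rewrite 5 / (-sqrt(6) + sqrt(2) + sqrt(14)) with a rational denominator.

Group as (sqrt(2) + sqrt(14)) - sqrt(6); multiply by (sqrt(2) + sqrt(14)) + sqrt(6), then rationalise the remaining surd.

(-25*sqrt(6) - 15*sqrt(14) + 45*sqrt(2) + 10*sqrt(42))/6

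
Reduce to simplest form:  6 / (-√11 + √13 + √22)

(-36*√11 + 3*√22 + 30*√13 + 33*√26)/142

Group as (√13 + √22) - √11; multiply by (√13 + √22) + √11, then rationalise the remaining surd.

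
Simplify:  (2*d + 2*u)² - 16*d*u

Expand the square and combine the 16*d*u term.

4*(d - u)²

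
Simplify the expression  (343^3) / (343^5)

7^(-6)

343^3 = 7^9; 343^5 = 7^15
Combine exponents: 7^(-6)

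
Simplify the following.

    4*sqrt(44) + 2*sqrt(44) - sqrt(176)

8*sqrt(11)

4*sqrt(44) = 8*sqrt(11); 2*sqrt(44) = 4*sqrt(11); sqrt(176) = 4*sqrt(11)
Combine: (8 + 4 - 4)·sqrt(11) = 8*sqrt(11)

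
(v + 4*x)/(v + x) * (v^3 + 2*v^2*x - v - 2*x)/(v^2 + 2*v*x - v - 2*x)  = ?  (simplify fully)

(v^2 + 4*v*x + v + 4*x)/(v + x)

Factor: v^3 + 2*v^2*x - v - 2*x = (v + 2*x)*(v - 1)*(v + 1);  v^2 + 2*v*x - v - 2*x = (v + 2*x)*(v - 1)
Cancel the common factors (v + 2*x), (v - 1).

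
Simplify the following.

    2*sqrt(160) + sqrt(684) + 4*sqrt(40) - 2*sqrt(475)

-4*sqrt(19) + 16*sqrt(10)

2*sqrt(160) = 8*sqrt(10); sqrt(684) = 6*sqrt(19); 4*sqrt(40) = 8*sqrt(10); 2*sqrt(475) = 10*sqrt(19)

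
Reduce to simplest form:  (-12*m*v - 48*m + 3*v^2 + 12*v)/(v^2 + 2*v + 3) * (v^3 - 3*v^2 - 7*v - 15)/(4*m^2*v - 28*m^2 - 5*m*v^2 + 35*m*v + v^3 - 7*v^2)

(3*v^2 - 3*v - 60)/(-m*v + 7*m + v^2 - 7*v)

Factor: -12*m*v - 48*m + 3*v^2 + 12*v = 3*(-4*m + v)*(v + 4);  v^3 - 3*v^2 - 7*v - 15 = (v^2 + 2*v + 3)*(v - 5);  4*m^2*v - 28*m^2 - 5*m*v^2 + 35*m*v + v^3 - 7*v^2 = (v - 7)*(-4*m + v)*(-m + v)
Cancel the common factors (v^2 + 2*v + 3), (-4*m + v).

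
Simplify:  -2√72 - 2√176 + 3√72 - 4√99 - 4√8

-20*√11 - 2*√2

2√72 = 12*√2; 2√176 = 8*√11; 3√72 = 18*√2; 4√99 = 12*√11; 4√8 = 8*√2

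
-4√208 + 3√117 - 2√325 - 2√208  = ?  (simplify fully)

-25*√13

4√208 = 16*√13; 3√117 = 9*√13; 2√325 = 10*√13; 2√208 = 8*√13
Combine: (-16 + 9 - 10 - 8)·√13 = -25*√13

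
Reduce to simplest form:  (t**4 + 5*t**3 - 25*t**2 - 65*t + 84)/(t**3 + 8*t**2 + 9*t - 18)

(t**2 + 3*t - 28)/(t + 6)

Factor: t**4 + 5*t**3 - 25*t**2 - 65*t + 84 = (t + 7)*(t - 4)*(t - 1)*(t + 3);  t**3 + 8*t**2 + 9*t - 18 = (t + 3)*(t - 1)*(t + 6)
Cancel the common factors (t - 1), (t + 3).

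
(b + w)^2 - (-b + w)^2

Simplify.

Only the odd-power cross terms survive.

4*b*w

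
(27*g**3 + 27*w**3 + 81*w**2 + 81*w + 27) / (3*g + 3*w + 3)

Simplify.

9*g**2 - 9*g*w - 9*g + 9*w**2 + 18*w + 9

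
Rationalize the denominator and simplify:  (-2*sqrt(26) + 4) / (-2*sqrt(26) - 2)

(-3*sqrt(26) + 28)/25

Multiply numerator and denominator by -2 + 2*sqrt(26).
Denominator becomes -100; numerator becomes -112 + 12*sqrt(26).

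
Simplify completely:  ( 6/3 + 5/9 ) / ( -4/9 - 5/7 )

-161/73

Numerator: 6/3 + 5/9 = 23/9
Denominator: -4/9 - 5/7 = -73/63
Divide: (23/9) · (-63/73) = -161/73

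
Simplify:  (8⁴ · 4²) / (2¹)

2^15

8⁴ = 2^12; 4² = 2^4; 2¹ = 2^1
Combine exponents: 2^15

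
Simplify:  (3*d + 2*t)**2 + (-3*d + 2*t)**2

18*d**2 + 8*t**2

Only the even-power cross terms survive.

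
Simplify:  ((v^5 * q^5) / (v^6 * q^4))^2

q^2/v^2

Inside the bracket: (v^-1) * q^1
Raise to the power 2: (v^-2) * q^2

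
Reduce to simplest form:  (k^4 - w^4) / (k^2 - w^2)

k^2 + w^2

Difference of fourth powers: factor out (k^2 - w^2).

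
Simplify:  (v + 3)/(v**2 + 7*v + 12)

Factor: v**2 + 7*v + 12 = (v + 3)*(v + 4)
Cancel the common factor (v + 3).

1/(v + 4)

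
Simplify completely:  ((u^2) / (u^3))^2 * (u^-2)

u^(-4)

Inside the bracket: (u^-1)
Raise to the power 2: (u^-2)
Multiply by (u^-2): add exponents.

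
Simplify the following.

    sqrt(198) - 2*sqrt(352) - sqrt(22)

sqrt(198) = 3*sqrt(22); 2*sqrt(352) = 8*sqrt(22); sqrt(22) = sqrt(22)
Combine: (3 - 8 - 1)·sqrt(22) = -6*sqrt(22)

-6*sqrt(22)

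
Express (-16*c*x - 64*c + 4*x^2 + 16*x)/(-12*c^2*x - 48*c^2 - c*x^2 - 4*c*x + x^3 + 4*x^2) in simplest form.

Factor: -16*c*x - 64*c + 4*x^2 + 16*x = 4*(-4*c + x)*(x + 4);  -12*c^2*x - 48*c^2 - c*x^2 - 4*c*x + x^3 + 4*x^2 = (3*c + x)*(-4*c + x)*(x + 4)
Cancel the common factors (-4*c + x), (x + 4).

4/(3*c + x)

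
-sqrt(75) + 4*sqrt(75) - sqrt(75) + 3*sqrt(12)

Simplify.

sqrt(75) = 5*sqrt(3); 4*sqrt(75) = 20*sqrt(3); sqrt(75) = 5*sqrt(3); 3*sqrt(12) = 6*sqrt(3)
Combine: (-5 + 20 - 5 + 6)·sqrt(3) = 16*sqrt(3)

16*sqrt(3)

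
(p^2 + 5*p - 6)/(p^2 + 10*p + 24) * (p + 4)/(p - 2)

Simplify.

(p - 1)/(p - 2)

Factor: p^2 + 5*p - 6 = (p - 1)*(p + 6);  p^2 + 10*p + 24 = (p + 4)*(p + 6)
Cancel the common factors (p + 4), (p + 6).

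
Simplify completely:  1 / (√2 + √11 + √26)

Group as (√2 + √11) + √26; multiply by (√2 + √11) - √26, then rationalise the remaining surd.

(-17*√11 - 35*√2 + 4*√143 + 13*√26)/81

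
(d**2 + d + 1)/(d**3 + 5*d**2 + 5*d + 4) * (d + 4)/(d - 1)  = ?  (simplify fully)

Factor: d**3 + 5*d**2 + 5*d + 4 = (d + 4)*(d**2 + d + 1)
Cancel the common factors (d**2 + d + 1), (d + 4).

1/(d - 1)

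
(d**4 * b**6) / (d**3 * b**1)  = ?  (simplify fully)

Quotient: d**1 * b**5

b**5*d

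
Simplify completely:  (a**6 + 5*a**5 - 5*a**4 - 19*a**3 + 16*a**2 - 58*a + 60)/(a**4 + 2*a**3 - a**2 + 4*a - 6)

a**2 + 3*a - 10

Factor: a**6 + 5*a**5 - 5*a**4 - 19*a**3 + 16*a**2 - 58*a + 60 = (a**2 + 2)*(a - 1)*(a + 5)*(a + 3)*(a - 2);  a**4 + 2*a**3 - a**2 + 4*a - 6 = (a - 1)*(a**2 + 2)*(a + 3)
Cancel the common factors (a**2 + 2), (a - 1), (a + 3).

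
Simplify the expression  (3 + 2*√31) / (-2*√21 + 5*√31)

Multiply numerator and denominator by 2*√21 + 5*√31.
Denominator becomes 691; numerator becomes 6*√21 + 15*√31 + 4*√651 + 310.

(6*√21 + 15*√31 + 4*√651 + 310)/691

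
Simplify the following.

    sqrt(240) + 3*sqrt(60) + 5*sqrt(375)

sqrt(240) = 4*sqrt(15); 3*sqrt(60) = 6*sqrt(15); 5*sqrt(375) = 25*sqrt(15)
Combine: (4 + 6 + 25)·sqrt(15) = 35*sqrt(15)

35*sqrt(15)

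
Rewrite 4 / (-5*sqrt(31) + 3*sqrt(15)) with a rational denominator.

(-5*sqrt(31) - 3*sqrt(15))/160

Multiply numerator and denominator by 3*sqrt(15) + 5*sqrt(31).
Denominator becomes -640; numerator becomes 12*sqrt(15) + 20*sqrt(31).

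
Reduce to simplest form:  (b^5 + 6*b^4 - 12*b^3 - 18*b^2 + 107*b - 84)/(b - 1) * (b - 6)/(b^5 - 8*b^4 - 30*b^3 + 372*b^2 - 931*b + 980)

Factor: b^5 + 6*b^4 - 12*b^3 - 18*b^2 + 107*b - 84 = (b + 7)*(b^2 - 3*b + 4)*(b - 1)*(b + 3);  b^5 - 8*b^4 - 30*b^3 + 372*b^2 - 931*b + 980 = (b^2 - 3*b + 4)*(b - 7)*(b + 7)*(b - 5)
Cancel the common factors (b^2 - 3*b + 4), (b + 7), (b - 1).

(b^2 - 3*b - 18)/(b^2 - 12*b + 35)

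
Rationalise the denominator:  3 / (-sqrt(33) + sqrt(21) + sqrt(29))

(-51*sqrt(33) + 75*sqrt(29) + 123*sqrt(21) + 18*sqrt(2233))/2147

Group as (sqrt(21) + sqrt(29)) - sqrt(33); multiply by (sqrt(21) + sqrt(29)) + sqrt(33), then rationalise the remaining surd.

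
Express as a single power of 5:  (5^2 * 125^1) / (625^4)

5^2 = 5^2; 125^1 = 5^3; 625^4 = 5^16
Combine exponents: 5^(-11)

5^(-11)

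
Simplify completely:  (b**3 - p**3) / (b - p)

b**2 + b*p + p**2

Factor as (a-b)(a**2+ab+b**2) with a=b, b=p.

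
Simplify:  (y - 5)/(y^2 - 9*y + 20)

Factor: y^2 - 9*y + 20 = (y - 4)*(y - 5)
Cancel the common factor (y - 5).

1/(y - 4)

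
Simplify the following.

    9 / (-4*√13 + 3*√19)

Multiply numerator and denominator by 3*√19 + 4*√13.
Denominator becomes -37; numerator becomes 27*√19 + 36*√13.

(-36*√13 - 27*√19)/37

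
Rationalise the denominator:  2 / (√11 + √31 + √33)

(-44*√93 + 18*√33 + 26*√31 + 106*√11)/1283

Group as (√11 + √33) + √31; multiply by (√11 + √33) - √31, then rationalise the remaining surd.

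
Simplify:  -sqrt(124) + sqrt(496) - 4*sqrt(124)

-6*sqrt(31)

sqrt(124) = 2*sqrt(31); sqrt(496) = 4*sqrt(31); 4*sqrt(124) = 8*sqrt(31)
Combine: (-2 + 4 - 8)·sqrt(31) = -6*sqrt(31)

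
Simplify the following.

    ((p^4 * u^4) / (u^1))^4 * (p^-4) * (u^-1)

Inside the bracket: p^4 * u^3
Raise to the power 4: p^16 * u^12
Multiply by (p^-4) * (u^-1): add exponents.

p^12*u^11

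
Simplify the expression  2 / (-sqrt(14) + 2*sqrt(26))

(sqrt(14) + 2*sqrt(26))/45

Multiply numerator and denominator by sqrt(14) + 2*sqrt(26).
Denominator becomes 90; numerator becomes 2*sqrt(14) + 4*sqrt(26).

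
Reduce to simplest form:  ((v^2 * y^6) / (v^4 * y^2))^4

y^16/v^8

Inside the bracket: (v^-2) * y^4
Raise to the power 4: (v^-8) * y^16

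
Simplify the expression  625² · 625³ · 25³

5^26

625² = 5^8; 625³ = 5^12; 25³ = 5^6
Combine exponents: 5^26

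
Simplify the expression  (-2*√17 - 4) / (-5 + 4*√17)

Multiply numerator and denominator by -4*√17 - 5.
Denominator becomes -247; numerator becomes 26*√17 + 156.

(-12 - 2*√17)/19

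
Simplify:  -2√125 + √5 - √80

2√125 = 10*√5; √5 = √5; √80 = 4*√5
Combine: (-10 + 1 - 4)·√5 = -13*√5

-13*√5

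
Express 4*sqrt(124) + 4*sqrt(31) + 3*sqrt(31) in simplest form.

4*sqrt(124) = 8*sqrt(31); 4*sqrt(31) = 4*sqrt(31); 3*sqrt(31) = 3*sqrt(31)
Combine: (8 + 4 + 3)·sqrt(31) = 15*sqrt(31)

15*sqrt(31)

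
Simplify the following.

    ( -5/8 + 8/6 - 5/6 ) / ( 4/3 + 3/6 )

-3/44

Numerator: -5/8 + 8/6 - 5/6 = -1/8
Denominator: 4/3 + 3/6 = 11/6
Divide: (-1/8) · (6/11) = -3/44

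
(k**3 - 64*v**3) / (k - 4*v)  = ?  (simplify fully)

k**3 - (4*v)**3 = (k - 4*v)(k**2 + 4*k*v + 16*v**2).

k**2 + 4*k*v + 16*v**2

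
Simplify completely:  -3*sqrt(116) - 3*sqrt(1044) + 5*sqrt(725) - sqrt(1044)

3*sqrt(116) = 6*sqrt(29); 3*sqrt(1044) = 18*sqrt(29); 5*sqrt(725) = 25*sqrt(29); sqrt(1044) = 6*sqrt(29)
Combine: (-6 - 18 + 25 - 6)·sqrt(29) = -5*sqrt(29)

-5*sqrt(29)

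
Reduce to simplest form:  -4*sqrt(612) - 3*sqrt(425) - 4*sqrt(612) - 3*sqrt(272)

-75*sqrt(17)

4*sqrt(612) = 24*sqrt(17); 3*sqrt(425) = 15*sqrt(17); 4*sqrt(612) = 24*sqrt(17); 3*sqrt(272) = 12*sqrt(17)
Combine: (-24 - 15 - 24 - 12)·sqrt(17) = -75*sqrt(17)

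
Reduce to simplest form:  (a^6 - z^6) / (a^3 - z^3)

Factor a^6 - z^6 and cancel (a^3 - z^3).

a^3 + z^3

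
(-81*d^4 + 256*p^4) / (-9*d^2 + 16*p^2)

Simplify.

9*d^2 + 16*p^2

Difference of fourth powers: factor out (-9*d^2 + 16*p^2).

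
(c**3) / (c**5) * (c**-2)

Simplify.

Quotient: (c**-2)
Multiply by (c**-2): add exponents.

c**(-4)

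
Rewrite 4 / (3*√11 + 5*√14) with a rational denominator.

Multiply numerator and denominator by -5*√14 + 3*√11.
Denominator becomes -251; numerator becomes -20*√14 + 12*√11.

(-12*√11 + 20*√14)/251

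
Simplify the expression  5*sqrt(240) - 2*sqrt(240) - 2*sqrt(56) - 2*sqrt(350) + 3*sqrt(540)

5*sqrt(240) = 20*sqrt(15); 2*sqrt(240) = 8*sqrt(15); 2*sqrt(56) = 4*sqrt(14); 2*sqrt(350) = 10*sqrt(14); 3*sqrt(540) = 18*sqrt(15)

-14*sqrt(14) + 30*sqrt(15)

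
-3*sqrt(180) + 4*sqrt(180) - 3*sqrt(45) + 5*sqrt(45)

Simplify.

3*sqrt(180) = 18*sqrt(5); 4*sqrt(180) = 24*sqrt(5); 3*sqrt(45) = 9*sqrt(5); 5*sqrt(45) = 15*sqrt(5)
Combine: (-18 + 24 - 9 + 15)·sqrt(5) = 12*sqrt(5)

12*sqrt(5)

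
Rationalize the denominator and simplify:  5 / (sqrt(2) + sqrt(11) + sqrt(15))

(-5*sqrt(330) - 5*sqrt(15) + 15*sqrt(11) + 60*sqrt(2))/42

Group as (sqrt(2) + sqrt(15)) + sqrt(11); multiply by (sqrt(2) + sqrt(15)) - sqrt(11), then rationalise the remaining surd.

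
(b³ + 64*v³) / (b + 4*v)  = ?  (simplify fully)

Factor as (a+b)(a^2-ab+b^2) with a=(4*v), b=b.

b² - 4*b*v + 16*v²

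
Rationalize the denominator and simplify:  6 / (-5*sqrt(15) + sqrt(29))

(-15*sqrt(15) - 3*sqrt(29))/173

Multiply numerator and denominator by sqrt(29) + 5*sqrt(15).
Denominator becomes -346; numerator becomes 6*sqrt(29) + 30*sqrt(15).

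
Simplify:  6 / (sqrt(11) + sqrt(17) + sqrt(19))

Group as (sqrt(17) + sqrt(19)) + sqrt(11); multiply by (sqrt(17) + sqrt(19)) - sqrt(11), then rationalise the remaining surd.

(-12*sqrt(3553) + 54*sqrt(19) + 78*sqrt(17) + 150*sqrt(11))/667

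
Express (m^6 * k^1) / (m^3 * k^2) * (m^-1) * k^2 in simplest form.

k*m^2

Quotient: m^3 * (k^-1)
Multiply by (m^-1) * k^2: add exponents.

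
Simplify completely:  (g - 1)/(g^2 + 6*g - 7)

Factor: g^2 + 6*g - 7 = (g + 7)*(g - 1)
Cancel the common factor (g - 1).

1/(g + 7)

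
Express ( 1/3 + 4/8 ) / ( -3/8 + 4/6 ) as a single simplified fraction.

20/7

Numerator: 1/3 + 4/8 = 5/6
Denominator: -3/8 + 4/6 = 7/24
Divide: (5/6) · (24/7) = 20/7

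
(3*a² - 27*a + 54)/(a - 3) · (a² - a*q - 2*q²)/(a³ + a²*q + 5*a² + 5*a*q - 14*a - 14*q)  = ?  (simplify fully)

(3*a² - 6*a*q - 18*a + 36*q)/(a² + 5*a - 14)

Factor: 3*a² - 27*a + 54 = 3·(a - 6)·(a - 3);  a² - a*q - 2*q² = (a - 2*q)·(a + q);  a³ + a²*q + 5*a² + 5*a*q - 14*a - 14*q = (a - 2)·(a + 7)·(a + q)
Cancel the common factors (a - 3), (a + q).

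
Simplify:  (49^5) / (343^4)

7^(-2)

49^5 = 7^10; 343^4 = 7^12
Combine exponents: 7^(-2)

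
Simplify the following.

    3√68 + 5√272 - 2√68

3√68 = 6*√17; 5√272 = 20*√17; 2√68 = 4*√17
Combine: (6 + 20 - 4)·√17 = 22*√17

22*√17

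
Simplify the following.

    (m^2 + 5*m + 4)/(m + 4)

m + 1

Factor: m^2 + 5*m + 4 = (m + 1)*(m + 4)
Cancel the common factor (m + 4).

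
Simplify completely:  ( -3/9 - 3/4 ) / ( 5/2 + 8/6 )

-13/46

Numerator: -3/9 - 3/4 = -13/12
Denominator: 5/2 + 8/6 = 23/6
Divide: (-13/12) · (6/23) = -13/46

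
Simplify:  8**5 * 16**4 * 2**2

8**5 = 2**15; 16**4 = 2**16; 2**2 = 2**2
Combine exponents: 2**33

2**33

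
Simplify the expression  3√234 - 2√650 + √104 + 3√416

3√234 = 9*√26; 2√650 = 10*√26; √104 = 2*√26; 3√416 = 12*√26
Combine: (9 - 10 + 2 + 12)·√26 = 13*√26

13*√26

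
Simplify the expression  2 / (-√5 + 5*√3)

(√5 + 5*√3)/35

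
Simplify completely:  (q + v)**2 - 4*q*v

(q - v)**2

Expand the square and combine the 4*q*v term.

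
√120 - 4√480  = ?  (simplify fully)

√120 = 2*√30; 4√480 = 16*√30
Combine: (2 - 16)·√30 = -14*√30

-14*√30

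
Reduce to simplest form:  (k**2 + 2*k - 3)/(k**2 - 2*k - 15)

(k - 1)/(k - 5)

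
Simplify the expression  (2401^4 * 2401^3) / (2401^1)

7^24

2401^4 = 7^16; 2401^3 = 7^12; 2401^1 = 7^4
Combine exponents: 7^24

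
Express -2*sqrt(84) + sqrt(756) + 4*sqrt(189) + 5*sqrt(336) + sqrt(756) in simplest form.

40*sqrt(21)

2*sqrt(84) = 4*sqrt(21); sqrt(756) = 6*sqrt(21); 4*sqrt(189) = 12*sqrt(21); 5*sqrt(336) = 20*sqrt(21); sqrt(756) = 6*sqrt(21)
Combine: (-4 + 6 + 12 + 20 + 6)·sqrt(21) = 40*sqrt(21)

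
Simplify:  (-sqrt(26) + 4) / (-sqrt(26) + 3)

Multiply numerator and denominator by 3 + sqrt(26).
Denominator becomes -17; numerator becomes -14 + sqrt(26).

(-sqrt(26) + 14)/17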